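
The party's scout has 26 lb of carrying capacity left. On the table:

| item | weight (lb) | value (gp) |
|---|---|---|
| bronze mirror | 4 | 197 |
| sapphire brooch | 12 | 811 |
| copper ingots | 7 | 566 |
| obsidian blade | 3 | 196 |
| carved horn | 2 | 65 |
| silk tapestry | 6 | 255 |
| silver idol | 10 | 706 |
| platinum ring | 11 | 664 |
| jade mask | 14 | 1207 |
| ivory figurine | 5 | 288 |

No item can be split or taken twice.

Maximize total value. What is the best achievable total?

By value per lb: jade mask 86.21, copper ingots 80.86, silver idol 70.60, sapphire brooch 67.58 lead.
Taking the top-ratio items first gives copper ingots + obsidian blade + carved horn + jade mask for 2034 (26 lb).
Replace obsidian blade and carved horn with ivory figurine: the trade gains 27 net, giving 2061 at 26 lb.
No other feasible combination exceeds 2061.

2061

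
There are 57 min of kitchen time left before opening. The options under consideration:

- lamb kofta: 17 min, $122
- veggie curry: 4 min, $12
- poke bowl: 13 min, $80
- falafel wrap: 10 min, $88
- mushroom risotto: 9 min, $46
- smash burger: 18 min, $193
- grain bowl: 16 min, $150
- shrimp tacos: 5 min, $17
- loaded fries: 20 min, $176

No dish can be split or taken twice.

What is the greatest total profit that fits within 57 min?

519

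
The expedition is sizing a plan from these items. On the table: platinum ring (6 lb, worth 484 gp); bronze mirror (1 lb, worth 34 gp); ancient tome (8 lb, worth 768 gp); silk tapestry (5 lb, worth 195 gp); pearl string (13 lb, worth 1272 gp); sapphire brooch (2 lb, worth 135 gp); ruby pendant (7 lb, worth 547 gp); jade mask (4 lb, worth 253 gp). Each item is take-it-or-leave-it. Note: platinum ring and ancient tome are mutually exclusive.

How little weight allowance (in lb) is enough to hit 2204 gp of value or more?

Need the lightest bundle worth ≥ 2204.
Taking bronze mirror + ancient tome + pearl string + sapphire brooch gives 2209 (≥ 2204) for 24 lb.
Any bundle with less than 24 lb falls short of 2204.

24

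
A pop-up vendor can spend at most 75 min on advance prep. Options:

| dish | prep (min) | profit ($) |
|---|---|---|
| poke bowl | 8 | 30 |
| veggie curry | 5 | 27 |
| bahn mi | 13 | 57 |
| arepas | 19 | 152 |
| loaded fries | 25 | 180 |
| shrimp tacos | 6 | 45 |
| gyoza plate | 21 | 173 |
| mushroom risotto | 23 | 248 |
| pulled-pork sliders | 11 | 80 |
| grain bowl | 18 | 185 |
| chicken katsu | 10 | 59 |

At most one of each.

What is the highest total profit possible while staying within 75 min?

686

A density-first pass picks veggie curry + shrimp tacos + gyoza plate + mushroom risotto + grain bowl — 678 at 73 min.
The 11 min tied up in veggie curry and shrimp tacos is better spent on pulled-pork sliders — total rises to 686 (73 min).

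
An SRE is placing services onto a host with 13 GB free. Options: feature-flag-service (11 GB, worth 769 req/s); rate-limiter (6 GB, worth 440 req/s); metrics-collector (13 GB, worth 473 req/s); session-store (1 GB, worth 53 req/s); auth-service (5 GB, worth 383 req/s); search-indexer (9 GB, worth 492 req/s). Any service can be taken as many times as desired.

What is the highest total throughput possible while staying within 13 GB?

933

Ranking by ratio (throughput/GB): auth-service 76.60, rate-limiter 73.33, feature-flag-service 69.91.
A density-first pass picks 3×session-store + 2×auth-service — 925 at 13 GB.
Replace 2×session-store and 2×auth-service with 2×rate-limiter: the trade gains 8 net, giving 933 at 13 GB.
Every other selection either busts 13 GB or fails to beat 933.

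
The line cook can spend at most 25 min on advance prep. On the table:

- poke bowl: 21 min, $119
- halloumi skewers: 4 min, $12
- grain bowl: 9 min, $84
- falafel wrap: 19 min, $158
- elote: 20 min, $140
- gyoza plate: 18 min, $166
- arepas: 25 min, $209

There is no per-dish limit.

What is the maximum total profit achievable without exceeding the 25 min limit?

Ranking by ratio (profit/min): grain bowl 9.33, gyoza plate 9.22, arepas 8.36, falafel wrap 8.32.
Filling by ratio: halloumi skewers + 2×grain bowl for 180, with 3 min left unused.
Dropping halloumi skewers and 2×grain bowl frees 22 min; slotting in arepas (25 min) lifts the total to 209 at 25 min.
Nothing else within 25 min beats 209.

209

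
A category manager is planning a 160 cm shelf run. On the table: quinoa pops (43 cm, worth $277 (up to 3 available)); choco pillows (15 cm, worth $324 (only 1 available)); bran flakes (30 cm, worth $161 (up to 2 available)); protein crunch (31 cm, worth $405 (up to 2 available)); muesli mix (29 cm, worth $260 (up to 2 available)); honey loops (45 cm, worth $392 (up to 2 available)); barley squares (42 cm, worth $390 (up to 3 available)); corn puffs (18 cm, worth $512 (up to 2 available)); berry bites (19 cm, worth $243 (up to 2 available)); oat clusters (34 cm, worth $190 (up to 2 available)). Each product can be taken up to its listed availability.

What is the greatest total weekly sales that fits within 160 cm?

2644

The ratio ordering already packs tightly: choco pillows + 2×protein crunch + 2×corn puffs + 2×berry bites, 151 cm, 2644.
Nothing else within 160 cm beats 2644.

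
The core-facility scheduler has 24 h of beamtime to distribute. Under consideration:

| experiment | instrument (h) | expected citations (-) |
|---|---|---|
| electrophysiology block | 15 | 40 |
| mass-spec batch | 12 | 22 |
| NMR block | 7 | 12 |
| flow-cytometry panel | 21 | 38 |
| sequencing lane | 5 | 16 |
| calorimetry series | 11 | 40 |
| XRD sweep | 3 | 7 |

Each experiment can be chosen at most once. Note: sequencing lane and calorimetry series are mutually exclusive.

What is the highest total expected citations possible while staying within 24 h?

Taking electrophysiology block + sequencing lane + XRD sweep: 23 h used, 63 in expected citations.
Next best is mass-spec batch + calorimetry series at 62 (23 h) — short by 1.

63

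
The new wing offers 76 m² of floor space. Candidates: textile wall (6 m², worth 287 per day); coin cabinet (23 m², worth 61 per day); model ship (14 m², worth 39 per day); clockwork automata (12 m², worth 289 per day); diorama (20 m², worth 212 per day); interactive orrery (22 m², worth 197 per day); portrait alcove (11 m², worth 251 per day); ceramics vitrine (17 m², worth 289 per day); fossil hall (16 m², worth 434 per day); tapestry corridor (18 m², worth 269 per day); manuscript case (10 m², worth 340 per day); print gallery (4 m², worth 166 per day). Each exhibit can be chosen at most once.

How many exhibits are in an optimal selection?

7

Optimal total is 2056.
textile wall + clockwork automata + portrait alcove + ceramics vitrine + fossil hall + manuscript case + print gallery hits 2056 at 76 m².
Any selection reaching 2056 contains exactly 7 exhibits.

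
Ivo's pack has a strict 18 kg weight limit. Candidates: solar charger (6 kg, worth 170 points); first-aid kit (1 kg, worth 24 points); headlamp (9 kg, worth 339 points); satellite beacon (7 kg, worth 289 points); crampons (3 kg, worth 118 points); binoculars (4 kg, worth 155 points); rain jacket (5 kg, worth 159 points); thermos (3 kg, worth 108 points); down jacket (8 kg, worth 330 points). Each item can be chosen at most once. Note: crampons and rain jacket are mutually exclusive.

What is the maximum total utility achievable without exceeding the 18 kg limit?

737

By utility per kg: satellite beacon 41.29, down jacket 41.25, crampons 39.33, binoculars 38.75 lead.
The ratio ordering already packs tightly: satellite beacon + crampons + down jacket, 18 kg, 737.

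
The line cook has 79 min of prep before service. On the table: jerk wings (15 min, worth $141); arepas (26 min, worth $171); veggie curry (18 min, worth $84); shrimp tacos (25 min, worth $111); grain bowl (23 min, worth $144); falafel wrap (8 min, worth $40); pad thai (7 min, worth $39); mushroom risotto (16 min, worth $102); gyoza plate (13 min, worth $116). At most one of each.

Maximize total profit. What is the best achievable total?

Density check — jerk wings 9.40, gyoza plate 8.92, arepas 6.58 are the best per min.
The ratio heuristic lands on jerk wings + arepas + pad thai + mushroom risotto + gyoza plate (569) but leaves 2 min idle.
The 23 min tied up in pad thai and mushroom risotto is better spent on grain bowl — total rises to 572 (77 min).
Runner-up jerk wings + arepas + falafel wrap + mushroom risotto + gyoza plate tops out at 570.

572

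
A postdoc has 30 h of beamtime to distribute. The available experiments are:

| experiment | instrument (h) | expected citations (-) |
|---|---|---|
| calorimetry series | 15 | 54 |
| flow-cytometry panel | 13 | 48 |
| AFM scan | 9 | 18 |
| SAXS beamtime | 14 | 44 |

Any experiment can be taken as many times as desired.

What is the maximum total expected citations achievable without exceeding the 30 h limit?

108

Taking the top-ratio experiments first gives 2×flow-cytometry panel for 96 (26 h).
The 26 h tied up in 2×flow-cytometry panel is better spent on 2×calorimetry series — total rises to 108 (30 h).
No other feasible combination exceeds 108.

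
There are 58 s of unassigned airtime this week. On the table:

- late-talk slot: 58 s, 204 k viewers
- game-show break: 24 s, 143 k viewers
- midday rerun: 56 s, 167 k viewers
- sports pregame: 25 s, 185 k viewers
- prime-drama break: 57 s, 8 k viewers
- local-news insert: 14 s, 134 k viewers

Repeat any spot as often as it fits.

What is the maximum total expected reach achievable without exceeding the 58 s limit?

4×local-news insert uses 56 of the 58 s and totals 536.
The spare 2 s is too small for any remaining spot, and no exchange beats 536.

536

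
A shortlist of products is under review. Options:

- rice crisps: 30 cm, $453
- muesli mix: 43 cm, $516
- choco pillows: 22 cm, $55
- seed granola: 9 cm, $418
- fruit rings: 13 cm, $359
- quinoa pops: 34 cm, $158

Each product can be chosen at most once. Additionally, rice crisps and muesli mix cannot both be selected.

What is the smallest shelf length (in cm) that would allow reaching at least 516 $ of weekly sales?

Minimise cm subject to total weekly sales ≥ 516.
seed granola + fruit rings reaches 777 using 22 cm.
Below 22 cm the best achievable stays under 516.

22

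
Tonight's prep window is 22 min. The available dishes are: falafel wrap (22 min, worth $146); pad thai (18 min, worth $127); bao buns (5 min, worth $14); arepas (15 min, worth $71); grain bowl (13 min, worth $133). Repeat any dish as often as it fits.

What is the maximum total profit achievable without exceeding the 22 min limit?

147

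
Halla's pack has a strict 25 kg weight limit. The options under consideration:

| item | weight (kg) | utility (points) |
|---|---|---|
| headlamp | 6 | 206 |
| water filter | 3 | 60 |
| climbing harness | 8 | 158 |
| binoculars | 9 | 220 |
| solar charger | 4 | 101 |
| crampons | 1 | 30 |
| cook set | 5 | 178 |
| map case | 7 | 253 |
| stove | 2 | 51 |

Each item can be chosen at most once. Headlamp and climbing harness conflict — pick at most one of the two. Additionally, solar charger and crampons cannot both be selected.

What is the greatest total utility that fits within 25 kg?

Density check — map case 36.14, cook set 35.60, headlamp 34.33, crampons 30.00 are the best per kg.
Best packing: headlamp + water filter + solar charger + cook set + map case — 25 kg, 798 total.
No other feasible combination exceeds 798.

798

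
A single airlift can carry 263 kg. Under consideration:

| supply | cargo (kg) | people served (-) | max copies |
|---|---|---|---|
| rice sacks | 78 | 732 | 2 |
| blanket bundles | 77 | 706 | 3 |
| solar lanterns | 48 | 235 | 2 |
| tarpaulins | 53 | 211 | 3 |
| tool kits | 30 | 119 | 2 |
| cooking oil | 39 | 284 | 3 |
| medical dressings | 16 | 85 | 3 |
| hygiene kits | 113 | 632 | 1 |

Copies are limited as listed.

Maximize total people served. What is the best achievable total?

By people served per kg: rice sacks 9.38, blanket bundles 9.17, cooking oil 7.28, hygiene kits 5.59 lead.
Taking the top-ratio supplies first gives 2×rice sacks + blanket bundles + medical dressings for 2255 (249 kg).
Replace medical dressings with tool kits: the trade gains 34 net, giving 2289 at 263 kg.
Nothing else within 263 kg beats 2289.

2289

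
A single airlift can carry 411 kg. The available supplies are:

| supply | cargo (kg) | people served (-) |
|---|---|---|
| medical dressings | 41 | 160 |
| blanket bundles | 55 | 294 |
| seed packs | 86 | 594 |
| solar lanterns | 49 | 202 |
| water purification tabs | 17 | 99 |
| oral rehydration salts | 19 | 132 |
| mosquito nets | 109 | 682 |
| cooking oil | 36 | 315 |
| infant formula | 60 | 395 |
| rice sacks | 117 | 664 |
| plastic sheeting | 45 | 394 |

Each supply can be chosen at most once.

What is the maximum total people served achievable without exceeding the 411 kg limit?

2806

Ranking by ratio (people served/kg): plastic sheeting 8.76, cooking oil 8.75, oral rehydration salts 6.95, seed packs 6.91.
The ratio heuristic lands on seed packs + water purification tabs + oral rehydration salts + mosquito nets + cooking oil + infant formula + plastic sheeting (2611) but leaves 39 kg idle.
Replace water purification tabs with blanket bundles: the trade gains 195 net, giving 2806 at 410 kg.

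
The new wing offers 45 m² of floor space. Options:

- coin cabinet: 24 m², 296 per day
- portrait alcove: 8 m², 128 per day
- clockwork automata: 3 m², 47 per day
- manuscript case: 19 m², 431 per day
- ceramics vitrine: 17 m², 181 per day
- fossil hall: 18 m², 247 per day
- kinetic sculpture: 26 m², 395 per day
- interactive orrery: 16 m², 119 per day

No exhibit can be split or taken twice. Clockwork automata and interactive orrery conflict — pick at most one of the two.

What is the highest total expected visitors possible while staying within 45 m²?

By expected visitors per m²: manuscript case 22.68, portrait alcove 16.00, clockwork automata 15.67, kinetic sculpture 15.19 lead.
Taking the top-ratio exhibits first gives portrait alcove + clockwork automata + manuscript case for 606 (30 m²).
Dropping portrait alcove and clockwork automata frees 11 m²; slotting in kinetic sculpture (26 m²) lifts the total to 826 at 45 m².

826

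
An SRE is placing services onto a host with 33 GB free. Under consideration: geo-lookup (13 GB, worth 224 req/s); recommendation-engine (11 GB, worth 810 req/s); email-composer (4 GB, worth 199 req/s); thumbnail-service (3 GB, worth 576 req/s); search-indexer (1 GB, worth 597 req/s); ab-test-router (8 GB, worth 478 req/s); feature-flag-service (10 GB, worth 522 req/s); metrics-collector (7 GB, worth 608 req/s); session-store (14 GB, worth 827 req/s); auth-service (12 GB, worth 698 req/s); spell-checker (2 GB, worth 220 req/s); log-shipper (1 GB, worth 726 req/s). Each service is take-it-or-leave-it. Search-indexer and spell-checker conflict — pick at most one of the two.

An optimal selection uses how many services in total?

6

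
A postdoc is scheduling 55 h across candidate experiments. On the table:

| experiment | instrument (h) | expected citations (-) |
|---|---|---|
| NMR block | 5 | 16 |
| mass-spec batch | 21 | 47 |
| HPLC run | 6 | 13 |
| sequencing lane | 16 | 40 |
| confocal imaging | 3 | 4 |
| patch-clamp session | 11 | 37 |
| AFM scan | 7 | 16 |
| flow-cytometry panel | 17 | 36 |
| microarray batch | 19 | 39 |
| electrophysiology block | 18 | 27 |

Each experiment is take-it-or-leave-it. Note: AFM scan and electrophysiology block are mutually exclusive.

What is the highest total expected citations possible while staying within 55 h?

Ranking by ratio (expected citations/h): patch-clamp session 3.36, NMR block 3.20, sequencing lane 2.50.
Taking the top-ratio experiments first gives NMR block + HPLC run + sequencing lane + confocal imaging + patch-clamp session + AFM scan for 126 (48 h).
Dropping confocal imaging and AFM scan frees 10 h; slotting in flow-cytometry panel (17 h) lifts the total to 142 at 55 h.
Every other selection either busts 55 h or breaks a pairing rule or fails to beat 142.

142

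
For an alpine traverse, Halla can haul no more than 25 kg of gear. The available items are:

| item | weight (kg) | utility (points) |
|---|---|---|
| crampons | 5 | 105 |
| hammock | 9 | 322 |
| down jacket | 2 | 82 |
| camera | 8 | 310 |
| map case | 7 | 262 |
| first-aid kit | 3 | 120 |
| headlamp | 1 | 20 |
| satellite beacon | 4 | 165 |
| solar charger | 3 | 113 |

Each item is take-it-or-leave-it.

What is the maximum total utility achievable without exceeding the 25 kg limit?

970

Greedy by ratio would take crampons + down jacket + camera + first-aid kit + satellite beacon + solar charger: 25 kg used, total 895.
Replace crampons and down jacket with map case: the trade gains 75 net, giving 970 at 25 kg.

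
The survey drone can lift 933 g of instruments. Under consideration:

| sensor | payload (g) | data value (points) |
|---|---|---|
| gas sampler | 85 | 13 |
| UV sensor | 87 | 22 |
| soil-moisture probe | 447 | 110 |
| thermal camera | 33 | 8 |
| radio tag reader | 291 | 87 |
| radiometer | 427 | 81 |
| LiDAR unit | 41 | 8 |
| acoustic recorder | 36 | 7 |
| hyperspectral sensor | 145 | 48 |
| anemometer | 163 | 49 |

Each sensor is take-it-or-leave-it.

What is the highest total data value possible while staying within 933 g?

253

Taking the top-ratio sensors first gives gas sampler + UV sensor + thermal camera + radio tag reader + LiDAR unit + acoustic recorder + hyperspectral sensor + anemometer for 242 (881 g).
A better packing is soil-moisture probe + thermal camera + radio tag reader + hyperspectral sensor: 916 g, total 253.
The spare 17 g is too small for any remaining sensor, and no exchange beats 253.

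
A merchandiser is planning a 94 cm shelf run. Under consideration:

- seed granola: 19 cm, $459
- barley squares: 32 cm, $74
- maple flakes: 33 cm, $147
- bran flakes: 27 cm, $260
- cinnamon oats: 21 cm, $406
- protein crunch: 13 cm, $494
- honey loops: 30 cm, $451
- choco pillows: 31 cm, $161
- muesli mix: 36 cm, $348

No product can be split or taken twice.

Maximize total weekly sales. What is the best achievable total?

1810

Seed granola + cinnamon oats + protein crunch + honey loops uses 83 of the 94 cm and totals 1810.
The closest alternative, seed granola + cinnamon oats + protein crunch + muesli mix, reaches only 1707.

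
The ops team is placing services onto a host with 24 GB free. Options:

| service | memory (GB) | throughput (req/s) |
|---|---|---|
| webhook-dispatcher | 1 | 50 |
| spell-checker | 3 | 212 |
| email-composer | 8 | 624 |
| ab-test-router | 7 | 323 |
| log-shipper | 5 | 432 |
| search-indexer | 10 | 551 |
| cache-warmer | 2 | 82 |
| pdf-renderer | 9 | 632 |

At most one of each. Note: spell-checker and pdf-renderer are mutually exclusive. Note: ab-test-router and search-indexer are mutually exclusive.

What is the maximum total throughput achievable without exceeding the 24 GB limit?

Greedy by ratio would take webhook-dispatcher + spell-checker + email-composer + ab-test-router + log-shipper: 24 GB used, total 1641.
A better packing is email-composer + log-shipper + cache-warmer + pdf-renderer: 24 GB, total 1770.
Runner-up webhook-dispatcher + email-composer + log-shipper + pdf-renderer tops out at 1738.

1770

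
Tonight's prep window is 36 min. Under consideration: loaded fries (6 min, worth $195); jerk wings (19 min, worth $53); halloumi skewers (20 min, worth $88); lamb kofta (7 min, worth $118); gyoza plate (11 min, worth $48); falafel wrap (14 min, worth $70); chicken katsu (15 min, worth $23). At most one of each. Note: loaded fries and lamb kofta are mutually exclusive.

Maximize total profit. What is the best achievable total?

313

By profit per min: loaded fries 32.50, lamb kofta 16.86, falafel wrap 5.00, halloumi skewers 4.40 lead.
Taking loaded fries + gyoza plate + falafel wrap: 31 min used, 313 in profit.
Next best is loaded fries + jerk wings + gyoza plate at 296 (36 min) — short by 17.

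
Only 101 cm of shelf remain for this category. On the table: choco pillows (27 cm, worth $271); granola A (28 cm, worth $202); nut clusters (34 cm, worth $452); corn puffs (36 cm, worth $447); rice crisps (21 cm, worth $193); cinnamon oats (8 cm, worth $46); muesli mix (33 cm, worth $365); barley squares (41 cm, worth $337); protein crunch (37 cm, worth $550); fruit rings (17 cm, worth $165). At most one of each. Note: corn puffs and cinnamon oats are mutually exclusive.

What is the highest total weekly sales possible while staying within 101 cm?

Choco pillows + nut clusters + protein crunch uses 98 of the 101 cm and totals 1273.
The closest alternative, choco pillows + corn puffs + protein crunch, reaches only 1268.

1273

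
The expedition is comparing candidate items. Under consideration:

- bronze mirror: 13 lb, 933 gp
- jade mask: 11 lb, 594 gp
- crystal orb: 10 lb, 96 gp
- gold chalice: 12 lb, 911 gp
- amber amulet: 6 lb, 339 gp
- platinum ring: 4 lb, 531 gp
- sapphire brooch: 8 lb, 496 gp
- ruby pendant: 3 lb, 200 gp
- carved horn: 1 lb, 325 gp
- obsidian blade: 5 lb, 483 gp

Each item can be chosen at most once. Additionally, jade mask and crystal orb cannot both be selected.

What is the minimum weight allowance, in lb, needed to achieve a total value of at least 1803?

Minimise lb subject to total value ≥ 1803.
platinum ring + sapphire brooch + carved horn + obsidian blade: 1835 value at 18 lb.
No combination under 18 lb hits 1803.

18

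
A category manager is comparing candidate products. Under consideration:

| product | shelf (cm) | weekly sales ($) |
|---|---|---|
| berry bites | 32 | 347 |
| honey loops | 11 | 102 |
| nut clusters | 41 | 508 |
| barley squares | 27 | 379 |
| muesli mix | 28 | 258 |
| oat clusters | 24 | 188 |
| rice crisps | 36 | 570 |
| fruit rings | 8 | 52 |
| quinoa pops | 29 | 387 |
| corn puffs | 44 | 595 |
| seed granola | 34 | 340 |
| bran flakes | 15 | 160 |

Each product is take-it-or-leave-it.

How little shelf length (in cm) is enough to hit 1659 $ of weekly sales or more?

121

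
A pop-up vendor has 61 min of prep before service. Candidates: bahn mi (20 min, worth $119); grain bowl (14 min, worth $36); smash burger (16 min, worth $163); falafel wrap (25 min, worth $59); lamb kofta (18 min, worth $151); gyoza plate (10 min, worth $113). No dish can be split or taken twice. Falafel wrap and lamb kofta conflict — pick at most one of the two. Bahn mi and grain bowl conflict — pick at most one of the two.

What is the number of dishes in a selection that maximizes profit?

4

The maximum profit within 61 min is 463.
For example grain bowl + smash burger + lamb kofta + gyoza plate achieves it, using 58 min.
All optima have 4 dishes.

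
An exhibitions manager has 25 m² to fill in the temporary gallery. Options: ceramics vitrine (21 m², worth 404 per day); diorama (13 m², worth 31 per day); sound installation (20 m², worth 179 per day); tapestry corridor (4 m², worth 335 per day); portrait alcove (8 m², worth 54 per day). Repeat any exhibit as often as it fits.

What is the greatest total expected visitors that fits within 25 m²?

2010

The ratio ordering already packs tightly: 6×tapestry corridor, 24 m², 2010.
Nothing else within 25 m² beats 2010.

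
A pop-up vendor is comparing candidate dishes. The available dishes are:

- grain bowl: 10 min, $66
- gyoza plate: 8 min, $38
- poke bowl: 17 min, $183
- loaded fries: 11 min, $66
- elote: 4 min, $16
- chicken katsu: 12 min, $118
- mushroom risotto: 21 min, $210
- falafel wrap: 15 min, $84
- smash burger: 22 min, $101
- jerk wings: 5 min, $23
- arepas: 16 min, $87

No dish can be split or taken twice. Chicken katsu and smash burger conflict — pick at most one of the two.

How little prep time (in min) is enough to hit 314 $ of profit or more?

33

Minimise min subject to total profit ≥ 314.
poke bowl + elote + chicken katsu reaches 317 using 33 min.
No combination under 33 min hits 314.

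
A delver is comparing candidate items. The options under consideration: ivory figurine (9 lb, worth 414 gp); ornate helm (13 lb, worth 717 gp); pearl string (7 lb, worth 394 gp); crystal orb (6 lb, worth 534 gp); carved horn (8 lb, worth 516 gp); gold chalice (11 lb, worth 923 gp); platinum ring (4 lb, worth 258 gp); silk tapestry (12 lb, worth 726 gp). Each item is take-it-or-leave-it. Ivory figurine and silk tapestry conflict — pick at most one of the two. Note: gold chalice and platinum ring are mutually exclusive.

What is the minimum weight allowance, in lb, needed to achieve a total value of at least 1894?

25

Need the lightest bundle worth ≥ 1894.
crystal orb + carved horn + gold chalice reaches 1973 using 25 lb.
Below 25 lb the best achievable stays under 1894.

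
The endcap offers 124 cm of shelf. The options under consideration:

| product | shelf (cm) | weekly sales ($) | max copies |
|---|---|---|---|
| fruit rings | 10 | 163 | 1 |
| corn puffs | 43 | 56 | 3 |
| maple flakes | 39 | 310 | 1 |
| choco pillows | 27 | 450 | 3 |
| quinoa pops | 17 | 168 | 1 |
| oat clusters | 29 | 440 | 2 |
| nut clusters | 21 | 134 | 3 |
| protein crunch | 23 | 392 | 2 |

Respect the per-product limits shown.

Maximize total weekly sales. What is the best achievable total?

1953

Density check — protein crunch 17.04, choco pillows 16.67, fruit rings 16.30, oat clusters 15.17 are the best per cm.
The ratio heuristic lands on fruit rings + 2×choco pillows + 2×protein crunch (1847) but leaves 14 cm idle.
Dropping 2×protein crunch frees 46 cm; slotting in choco pillows + oat clusters (56 cm) lifts the total to 1953 at 120 cm.
The spare 4 cm is too small for any remaining product, and no exchange beats 1953.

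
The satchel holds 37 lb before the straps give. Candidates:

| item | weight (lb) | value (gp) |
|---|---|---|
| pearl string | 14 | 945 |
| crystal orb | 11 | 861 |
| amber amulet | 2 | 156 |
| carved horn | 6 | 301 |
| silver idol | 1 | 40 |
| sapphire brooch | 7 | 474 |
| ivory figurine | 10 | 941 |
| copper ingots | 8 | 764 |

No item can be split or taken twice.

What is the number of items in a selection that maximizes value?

Optimal total is 3080.
crystal orb + silver idol + sapphire brooch + ivory figurine + copper ingots hits 3080 at 37 lb.
All optima have 5 items.

5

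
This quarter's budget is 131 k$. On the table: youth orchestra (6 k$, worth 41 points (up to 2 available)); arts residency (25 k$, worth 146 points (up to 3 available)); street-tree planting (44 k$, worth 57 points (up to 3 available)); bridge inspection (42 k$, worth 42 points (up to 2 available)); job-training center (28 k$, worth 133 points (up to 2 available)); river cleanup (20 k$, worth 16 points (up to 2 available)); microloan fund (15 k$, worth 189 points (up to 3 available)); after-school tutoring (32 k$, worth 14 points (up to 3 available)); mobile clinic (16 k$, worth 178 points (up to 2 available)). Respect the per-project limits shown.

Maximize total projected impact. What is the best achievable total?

Taking the top-ratio projects first gives 2×youth orchestra + arts residency + 3×microloan fund + 2×mobile clinic for 1151 (114 k$).
The 12 k$ tied up in 2×youth orchestra is better spent on arts residency — total rises to 1215 (127 k$).
The spare 4 k$ is too small for any remaining project, and no exchange beats 1215.

1215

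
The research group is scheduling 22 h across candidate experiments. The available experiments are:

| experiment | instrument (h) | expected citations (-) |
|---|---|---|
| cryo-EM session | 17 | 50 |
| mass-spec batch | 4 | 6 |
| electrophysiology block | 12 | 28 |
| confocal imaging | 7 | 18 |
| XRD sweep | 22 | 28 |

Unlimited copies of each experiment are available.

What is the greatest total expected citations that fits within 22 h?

56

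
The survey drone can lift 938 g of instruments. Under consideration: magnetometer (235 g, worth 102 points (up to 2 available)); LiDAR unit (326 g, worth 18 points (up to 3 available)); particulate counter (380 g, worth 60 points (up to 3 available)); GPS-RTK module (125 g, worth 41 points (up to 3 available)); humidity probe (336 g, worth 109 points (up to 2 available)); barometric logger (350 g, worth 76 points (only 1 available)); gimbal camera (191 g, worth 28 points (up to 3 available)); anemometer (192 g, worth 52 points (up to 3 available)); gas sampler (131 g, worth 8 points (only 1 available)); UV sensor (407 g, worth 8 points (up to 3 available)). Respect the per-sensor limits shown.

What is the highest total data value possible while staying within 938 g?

354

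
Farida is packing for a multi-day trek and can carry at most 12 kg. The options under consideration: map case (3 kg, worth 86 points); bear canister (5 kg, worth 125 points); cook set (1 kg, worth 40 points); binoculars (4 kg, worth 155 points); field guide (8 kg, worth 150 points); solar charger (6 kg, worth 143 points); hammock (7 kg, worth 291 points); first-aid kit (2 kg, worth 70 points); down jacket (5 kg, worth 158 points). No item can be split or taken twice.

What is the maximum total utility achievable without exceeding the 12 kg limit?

486

The ratio ordering already packs tightly: cook set + binoculars + hammock, 12 kg, 486.
Runner-up hammock + down jacket tops out at 449.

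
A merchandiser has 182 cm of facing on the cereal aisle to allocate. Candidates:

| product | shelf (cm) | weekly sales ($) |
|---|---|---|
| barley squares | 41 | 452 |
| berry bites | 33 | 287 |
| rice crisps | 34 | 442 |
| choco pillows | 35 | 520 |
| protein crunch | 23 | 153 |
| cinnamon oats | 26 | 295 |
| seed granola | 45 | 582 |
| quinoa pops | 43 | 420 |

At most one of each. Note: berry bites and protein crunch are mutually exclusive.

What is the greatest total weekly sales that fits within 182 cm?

By weekly sales per cm: choco pillows 14.86, rice crisps 13.00, seed granola 12.93, cinnamon oats 11.35 lead.
The ratio ordering already packs tightly: barley squares + rice crisps + choco pillows + cinnamon oats + seed granola, 181 cm, 2291.
Every other selection either busts 182 cm or breaks a pairing rule or fails to beat 2291.

2291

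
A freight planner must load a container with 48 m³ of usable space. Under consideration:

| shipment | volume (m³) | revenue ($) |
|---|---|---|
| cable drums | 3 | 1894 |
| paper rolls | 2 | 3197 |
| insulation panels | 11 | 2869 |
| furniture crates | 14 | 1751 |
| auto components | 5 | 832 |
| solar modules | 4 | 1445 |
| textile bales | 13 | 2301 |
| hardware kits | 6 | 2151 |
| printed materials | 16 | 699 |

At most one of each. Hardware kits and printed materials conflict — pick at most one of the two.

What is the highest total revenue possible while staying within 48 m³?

14689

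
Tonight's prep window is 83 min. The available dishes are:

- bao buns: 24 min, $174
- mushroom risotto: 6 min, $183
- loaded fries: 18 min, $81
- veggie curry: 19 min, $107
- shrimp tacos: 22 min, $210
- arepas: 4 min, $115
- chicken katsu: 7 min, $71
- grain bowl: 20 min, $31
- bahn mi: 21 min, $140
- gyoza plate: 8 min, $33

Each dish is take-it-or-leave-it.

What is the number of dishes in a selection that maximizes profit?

6

Optimal total is 860.
bao buns + mushroom risotto + veggie curry + shrimp tacos + arepas + chicken katsu hits 860 at 82 min.
All optima have 6 dishes.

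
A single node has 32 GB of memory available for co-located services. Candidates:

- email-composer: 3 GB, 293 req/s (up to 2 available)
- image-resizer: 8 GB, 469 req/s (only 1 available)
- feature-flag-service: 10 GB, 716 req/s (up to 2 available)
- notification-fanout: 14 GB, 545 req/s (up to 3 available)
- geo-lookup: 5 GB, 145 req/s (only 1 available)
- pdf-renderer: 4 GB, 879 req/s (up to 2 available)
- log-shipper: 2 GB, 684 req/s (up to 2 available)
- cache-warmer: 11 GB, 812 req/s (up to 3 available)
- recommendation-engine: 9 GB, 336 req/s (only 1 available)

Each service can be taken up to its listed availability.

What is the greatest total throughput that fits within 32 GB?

Density check — log-shipper 342.00, pdf-renderer 219.75, email-composer 97.67, cache-warmer 73.82 are the best per GB.
A density-first pass picks 2×email-composer + 2×pdf-renderer + 2×log-shipper + cache-warmer — 4524 at 29 GB.
Replace 2×email-composer and cache-warmer with 2×feature-flag-service: the trade gains 34 net, giving 4558 at 32 GB.

4558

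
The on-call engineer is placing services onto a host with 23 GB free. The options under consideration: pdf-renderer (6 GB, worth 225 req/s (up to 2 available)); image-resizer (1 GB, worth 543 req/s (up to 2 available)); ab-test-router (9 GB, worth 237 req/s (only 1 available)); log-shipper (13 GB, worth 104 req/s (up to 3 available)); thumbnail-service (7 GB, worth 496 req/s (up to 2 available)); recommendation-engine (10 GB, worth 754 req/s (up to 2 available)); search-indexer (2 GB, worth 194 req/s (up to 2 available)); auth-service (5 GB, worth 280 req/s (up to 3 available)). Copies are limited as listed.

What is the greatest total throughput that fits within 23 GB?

By throughput per GB: image-resizer 543.00, search-indexer 97.00, recommendation-engine 75.40, thumbnail-service 70.86 lead.
2×image-resizer + thumbnail-service + recommendation-engine + 2×search-indexer uses 23 of the 23 GB and totals 2724.
No other feasible combination exceeds 2724.

2724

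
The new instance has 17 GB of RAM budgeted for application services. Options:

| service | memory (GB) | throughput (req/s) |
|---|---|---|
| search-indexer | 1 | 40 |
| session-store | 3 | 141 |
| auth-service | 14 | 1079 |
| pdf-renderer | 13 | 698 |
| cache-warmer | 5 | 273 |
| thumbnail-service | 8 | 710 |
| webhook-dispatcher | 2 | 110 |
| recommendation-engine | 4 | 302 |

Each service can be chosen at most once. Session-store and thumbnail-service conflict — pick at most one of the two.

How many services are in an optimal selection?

Best achievable throughput is 1285.
One optimal bundle: cache-warmer + thumbnail-service + recommendation-engine (17 GB).
All optima have 3 services.

3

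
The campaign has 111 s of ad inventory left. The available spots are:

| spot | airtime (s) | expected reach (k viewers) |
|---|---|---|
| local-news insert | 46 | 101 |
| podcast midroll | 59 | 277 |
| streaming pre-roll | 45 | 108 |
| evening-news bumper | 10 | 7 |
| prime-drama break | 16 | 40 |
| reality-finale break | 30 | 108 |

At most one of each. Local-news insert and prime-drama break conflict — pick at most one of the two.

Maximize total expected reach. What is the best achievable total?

425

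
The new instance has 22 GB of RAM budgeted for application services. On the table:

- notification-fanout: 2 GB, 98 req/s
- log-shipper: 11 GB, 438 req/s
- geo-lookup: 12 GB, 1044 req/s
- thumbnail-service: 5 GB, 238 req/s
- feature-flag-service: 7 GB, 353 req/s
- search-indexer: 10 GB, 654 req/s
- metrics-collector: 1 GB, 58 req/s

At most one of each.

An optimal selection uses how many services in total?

2

Best achievable throughput is 1698.
For example geo-lookup + search-indexer achieves it, using 22 GB.
Any selection reaching 1698 contains exactly 2 services.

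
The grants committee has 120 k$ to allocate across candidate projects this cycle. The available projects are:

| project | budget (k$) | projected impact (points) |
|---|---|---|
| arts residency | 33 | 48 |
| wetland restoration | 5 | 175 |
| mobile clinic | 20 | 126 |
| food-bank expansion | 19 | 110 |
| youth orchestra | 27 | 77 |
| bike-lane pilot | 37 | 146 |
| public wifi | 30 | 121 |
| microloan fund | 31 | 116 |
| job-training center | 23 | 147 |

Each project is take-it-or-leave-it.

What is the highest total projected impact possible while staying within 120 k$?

715

Ranking by ratio (projected impact/k$): wetland restoration 35.00, job-training center 6.39, mobile clinic 6.30, food-bank expansion 5.79.
A density-first pass picks wetland restoration + mobile clinic + food-bank expansion + public wifi + job-training center — 679 at 97 k$.
Replace food-bank expansion with bike-lane pilot: the trade gains 36 net, giving 715 at 115 k$.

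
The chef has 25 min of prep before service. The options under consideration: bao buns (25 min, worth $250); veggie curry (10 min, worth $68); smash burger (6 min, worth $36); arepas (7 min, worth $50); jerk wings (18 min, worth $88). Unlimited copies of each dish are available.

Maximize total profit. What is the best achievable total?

250

Bao buns uses 25 of the 25 min and totals 250.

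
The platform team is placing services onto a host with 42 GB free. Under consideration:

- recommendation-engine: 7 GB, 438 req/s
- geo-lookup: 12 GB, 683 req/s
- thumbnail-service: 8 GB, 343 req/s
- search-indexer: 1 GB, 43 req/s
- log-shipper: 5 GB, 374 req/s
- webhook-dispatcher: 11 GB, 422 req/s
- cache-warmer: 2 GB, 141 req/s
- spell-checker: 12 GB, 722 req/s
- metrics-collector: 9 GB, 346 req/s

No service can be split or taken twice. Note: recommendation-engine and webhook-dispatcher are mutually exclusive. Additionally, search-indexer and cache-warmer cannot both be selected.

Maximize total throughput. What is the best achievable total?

Taking recommendation-engine + geo-lookup + log-shipper + cache-warmer + spell-checker: 38 GB used, 2358 in throughput.
Nothing else feasible within 42 GB beats 2358.

2358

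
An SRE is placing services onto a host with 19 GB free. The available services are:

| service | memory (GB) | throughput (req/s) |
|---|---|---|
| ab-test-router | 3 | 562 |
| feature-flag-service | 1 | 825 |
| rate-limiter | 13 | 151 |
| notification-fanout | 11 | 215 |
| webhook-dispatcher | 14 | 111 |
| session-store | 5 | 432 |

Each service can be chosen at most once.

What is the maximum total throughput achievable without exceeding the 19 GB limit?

Taking ab-test-router + feature-flag-service + session-store: 9 GB used, 1819 in throughput.
An exhaustive check of the 64 subsets confirms 1819.

1819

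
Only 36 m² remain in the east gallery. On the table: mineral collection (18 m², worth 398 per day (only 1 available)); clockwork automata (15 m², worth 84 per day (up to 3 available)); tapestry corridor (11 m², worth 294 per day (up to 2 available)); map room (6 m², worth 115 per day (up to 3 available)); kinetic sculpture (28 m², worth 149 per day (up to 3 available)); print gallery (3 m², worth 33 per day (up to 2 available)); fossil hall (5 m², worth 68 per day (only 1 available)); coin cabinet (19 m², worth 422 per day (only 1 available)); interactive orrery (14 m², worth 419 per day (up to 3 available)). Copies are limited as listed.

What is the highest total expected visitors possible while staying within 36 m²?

1007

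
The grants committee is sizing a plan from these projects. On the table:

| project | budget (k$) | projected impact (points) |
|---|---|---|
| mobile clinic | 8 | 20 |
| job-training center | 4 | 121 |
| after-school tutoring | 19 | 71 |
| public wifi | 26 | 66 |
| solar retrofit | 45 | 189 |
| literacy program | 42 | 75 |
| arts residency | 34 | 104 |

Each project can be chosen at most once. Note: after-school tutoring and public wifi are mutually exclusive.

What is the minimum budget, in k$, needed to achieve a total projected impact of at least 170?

Need the lightest bundle worth ≥ 170.
job-training center + after-school tutoring: 192 projected impact at 23 k$.
Any bundle with less than 23 k$ falls short of 170.

23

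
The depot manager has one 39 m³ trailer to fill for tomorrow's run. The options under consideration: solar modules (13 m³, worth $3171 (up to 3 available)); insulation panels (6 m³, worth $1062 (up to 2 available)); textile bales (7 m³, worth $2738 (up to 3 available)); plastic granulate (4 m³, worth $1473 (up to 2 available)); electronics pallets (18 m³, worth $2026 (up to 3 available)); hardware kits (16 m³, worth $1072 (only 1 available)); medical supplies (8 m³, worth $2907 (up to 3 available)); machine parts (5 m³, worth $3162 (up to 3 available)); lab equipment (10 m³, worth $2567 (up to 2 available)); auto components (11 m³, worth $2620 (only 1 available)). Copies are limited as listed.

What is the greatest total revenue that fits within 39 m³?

18246

Taking the top-ratio shipments first gives 3×textile bales + 3×machine parts for 17700 (36 m³).
The 21 m³ tied up in 3×textile bales is better spent on 2×plastic granulate + 2×medical supplies — total rises to 18246 (39 m³).
No other feasible combination exceeds 18246.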